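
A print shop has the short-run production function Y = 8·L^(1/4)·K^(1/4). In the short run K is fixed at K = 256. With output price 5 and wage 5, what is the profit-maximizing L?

With K = 256, MP_L = (1/4)·8·L^(-3/4)·256^(1/4) = 8·L^(-3/4).
Profit maximization for a price taker requires P·MP_L = w: 5·8·L^(-3/4) = 5.
So L^(-3/4) = 0.125, which gives L = 16.

L* = 16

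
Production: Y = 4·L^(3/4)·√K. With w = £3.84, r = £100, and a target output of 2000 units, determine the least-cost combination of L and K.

L* = 625, K* = 16

Cost minimization requires the marginal rate of technical substitution to equal the input-price ratio: MP_L/MP_K = w/r.
Here MP_L/MP_K = (3/4)·(K/L)/(1/2) = 1.5·(K/L). Setting this equal to 3.84/100 = 0.0384 gives K = 0.0256L.
Substituting into Y = 2000: 4·L^(3/4)·(0.0256L)^(1/2) = 2000.
Solving, L = 625 and K = 16.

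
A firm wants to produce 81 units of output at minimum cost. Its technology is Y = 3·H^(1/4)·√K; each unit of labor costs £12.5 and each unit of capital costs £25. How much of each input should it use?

Cost minimization requires the marginal rate of technical substitution to equal the input-price ratio: MP_H/MP_K = w/r.
Here MP_H/MP_K = (1/4)·(K/H)/(1/2) = 0.5·(K/H). Setting this equal to 12.5/25 = 0.5 gives K = H.
Substituting into Y = 81: 3·H^(1/4)·(H)^(1/2) = 81.
Solving, H = 81 and K = 81.

H* = 81, K* = 81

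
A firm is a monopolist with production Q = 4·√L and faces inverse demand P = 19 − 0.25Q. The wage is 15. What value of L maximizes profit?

L* = 4

Marginal revenue from the inverse demand is MR = 19 − 0.5Q.
The marginal product is MP_L = 2·L^(-1/2).
A monopolist hires until marginal revenue product equals the wage: MR·MP_L = w.
At L, Q = 4·√L. Substituting and solving: (19 − 2·√L)·2·L^(-1/2) = 15 gives L = 4.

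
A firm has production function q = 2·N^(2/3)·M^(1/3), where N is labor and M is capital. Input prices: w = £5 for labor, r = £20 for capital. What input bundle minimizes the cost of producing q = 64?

Cost minimization requires the marginal rate of technical substitution to equal the input-price ratio: MP_N/MP_M = w/r.
Here MP_N/MP_M = (2/3)·(M/N)/(1/3) = 2·(M/N). Setting this equal to 5/20 = 0.25 gives M = 0.125N.
Substituting into q = 64: 2·N^(2/3)·(0.125N)^(1/3) = 64.
Solving, N = 64 and M = 8.

N* = 64, M* = 8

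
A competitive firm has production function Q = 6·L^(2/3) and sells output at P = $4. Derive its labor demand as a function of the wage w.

L(w) = 4096/w³

MP_L = (2/3)·6·L^(-1/3) = 4·L^(-1/3).
Setting P·MP_L = w: 16·L^(-1/3) = w.
Solving for L: L^(-1/3) = w/16, so L = (16/w)^(3).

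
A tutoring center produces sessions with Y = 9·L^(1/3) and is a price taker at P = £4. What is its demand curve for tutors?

MP_L = (1/3)·9·L^(-2/3) = 3·L^(-2/3).
Setting P·MP_L = w: 12·L^(-2/3) = w.
Solving for L: L^(-2/3) = w/12, so L = (12/w)^(3/2).

L(w) = (12/w)^(3/2)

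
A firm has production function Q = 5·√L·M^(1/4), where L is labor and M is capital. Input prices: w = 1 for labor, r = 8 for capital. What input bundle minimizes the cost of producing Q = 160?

Cost minimization requires the marginal rate of technical substitution to equal the input-price ratio: MP_L/MP_M = w/r.
Here MP_L/MP_M = (1/2)·(M/L)/(1/4) = 2·(M/L). Setting this equal to 1/8 = 0.125 gives M = 0.0625L.
Substituting into Q = 160: 5·L^(1/2)·(0.0625L)^(1/4) = 160.
Solving, L = 256 and M = 16.

L* = 256, M* = 16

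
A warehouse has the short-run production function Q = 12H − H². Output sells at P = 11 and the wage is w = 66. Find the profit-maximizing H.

The marginal product of H is MP_H = 12 − 2H.
A price-taking firm hires until the value of the marginal product equals the wage: P·MP_H = w, so 11·(12 − 2H) = 66.
Then 12 − 2H = 6, giving H = 3.

H* = 3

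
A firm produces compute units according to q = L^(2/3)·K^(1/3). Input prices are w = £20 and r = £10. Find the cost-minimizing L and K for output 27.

L* = 27, K* = 27

Cost minimization requires the marginal rate of technical substitution to equal the input-price ratio: MP_L/MP_K = w/r.
Here MP_L/MP_K = (2/3)·(K/L)/(1/3) = 2·(K/L). Setting this equal to 20/10 = 2 gives K = L.
Substituting into q = 27: L^(2/3)·(L)^(1/3) = 27.
Solving, L = 27 and K = 27.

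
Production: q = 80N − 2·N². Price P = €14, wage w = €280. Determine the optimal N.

The marginal product of N is MP_N = 80 − 4N.
A price-taking firm hires until the value of the marginal product equals the wage: P·MP_N = w, so 14·(80 − 4N) = 280.
Then 80 − 4N = 20, giving N = 15.

N* = 15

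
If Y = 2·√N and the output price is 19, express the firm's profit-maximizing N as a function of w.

MP_N = (1/2)·2·N^(-1/2) = N^(-1/2).
Setting P·MP_N = w: 19·N^(-1/2) = w.
Solving for N: N^(-1/2) = w/19, so N = (19/w)^(2).

N(w) = 361/w²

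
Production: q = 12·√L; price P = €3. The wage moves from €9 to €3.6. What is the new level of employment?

L* = 25

From P·MP_L = w with MP_L = 6·L^(-1/2), the labor demand is L(w) = (18/w)^(2).
At w = 9: L = 4. At w = 3.6: L = 25.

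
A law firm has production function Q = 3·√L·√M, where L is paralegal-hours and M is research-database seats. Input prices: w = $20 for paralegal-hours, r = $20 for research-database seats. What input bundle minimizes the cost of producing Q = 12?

L* = 4, M* = 4

Cost minimization requires the marginal rate of technical substitution to equal the input-price ratio: MP_L/MP_M = w/r.
Here MP_L/MP_M = (1/2)·(M/L)/(1/2) = (M/L). Setting this equal to 20/20 = 1 gives M = L.
Substituting into Q = 12: 3·L^(1/2)·(L)^(1/2) = 12.
Solving, L = 4 and M = 4.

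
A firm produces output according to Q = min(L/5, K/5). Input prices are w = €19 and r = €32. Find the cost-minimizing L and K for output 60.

With a fixed-proportions technology, the cost-minimizing bundle uses no slack in either input: L/5 = K/5 = Q.
So L = 5·60 = 300 and K = 5·60 = 300.

L* = 300, K* = 300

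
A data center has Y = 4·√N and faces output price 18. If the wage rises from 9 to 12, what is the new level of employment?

N* = 9

From P·MP_N = w with MP_N = 2·N^(-1/2), the labor demand is N(w) = (36/w)^(2).
At w = 9: N = 16. At w = 12: N = 9.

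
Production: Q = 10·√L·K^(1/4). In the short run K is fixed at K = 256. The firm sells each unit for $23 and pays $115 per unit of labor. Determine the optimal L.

L* = 16

With K = 256, MP_L = (1/2)·10·L^(-1/2)·256^(1/4) = 20·L^(-1/2).
Profit maximization for a price taker requires P·MP_L = w: 23·20·L^(-1/2) = 115.
So L^(-1/2) = 0.25, which gives L = 16.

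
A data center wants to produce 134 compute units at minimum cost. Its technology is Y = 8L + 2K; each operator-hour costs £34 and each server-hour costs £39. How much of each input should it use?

L* = 16.75, K* = 0

The inputs are perfect substitutes, so the firm uses whichever has the lower cost per unit of output.
Cost per unit of output via L is w/8 = 4.25; via K it is r/2 = 19.5. L is cheaper.
Producing Y = 134 with L alone: L = 16.75, K = 0.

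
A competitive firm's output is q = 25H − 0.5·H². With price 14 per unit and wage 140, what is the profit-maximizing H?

The marginal product of H is MP_H = 25 − H.
A price-taking firm hires until the value of the marginal product equals the wage: P·MP_H = w, so 14·(25 − H) = 140.
Then 25 − H = 10, giving H = 15.

H* = 15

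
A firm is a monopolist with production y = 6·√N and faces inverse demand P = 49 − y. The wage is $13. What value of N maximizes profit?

N* = 9

Marginal revenue from the inverse demand is MR = 49 − 2y.
The marginal product is MP_N = 3·N^(-1/2).
A monopolist hires until marginal revenue product equals the wage: MR·MP_N = w.
At N, y = 6·√N. Substituting and solving: (49 − 12·√N)·3·N^(-1/2) = 13 gives N = 9.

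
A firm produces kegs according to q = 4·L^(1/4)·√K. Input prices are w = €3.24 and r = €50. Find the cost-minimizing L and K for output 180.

L* = 625, K* = 81

Cost minimization requires the marginal rate of technical substitution to equal the input-price ratio: MP_L/MP_K = w/r.
Here MP_L/MP_K = (1/4)·(K/L)/(1/2) = 0.5·(K/L). Setting this equal to 3.24/50 = 0.0648 gives K = 0.1296L.
Substituting into q = 180: 4·L^(1/4)·(0.1296L)^(1/2) = 180.
Solving, L = 625 and K = 81.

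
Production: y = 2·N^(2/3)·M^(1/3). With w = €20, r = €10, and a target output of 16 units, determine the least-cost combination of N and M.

N* = 8, M* = 8

Cost minimization requires the marginal rate of technical substitution to equal the input-price ratio: MP_N/MP_M = w/r.
Here MP_N/MP_M = (2/3)·(M/N)/(1/3) = 2·(M/N). Setting this equal to 20/10 = 2 gives M = N.
Substituting into y = 16: 2·N^(2/3)·(N)^(1/3) = 16.
Solving, N = 8 and M = 8.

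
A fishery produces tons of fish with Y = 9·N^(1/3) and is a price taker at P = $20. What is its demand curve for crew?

MP_N = (1/3)·9·N^(-2/3) = 3·N^(-2/3).
Setting P·MP_N = w: 60·N^(-2/3) = w.
Solving for N: N^(-2/3) = w/60, so N = (60/w)^(3/2).

N(w) = (60/w)^(3/2)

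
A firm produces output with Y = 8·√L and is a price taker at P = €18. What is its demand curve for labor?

L(w) = 5184/w²

MP_L = (1/2)·8·L^(-1/2) = 4·L^(-1/2).
Setting P·MP_L = w: 72·L^(-1/2) = w.
Solving for L: L^(-1/2) = w/72, so L = (72/w)^(2).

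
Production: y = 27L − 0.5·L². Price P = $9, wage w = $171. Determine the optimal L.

The marginal product of L is MP_L = 27 − L.
A price-taking firm hires until the value of the marginal product equals the wage: P·MP_L = w, so 9·(27 − L) = 171.
Then 27 − L = 19, giving L = 8.

L* = 8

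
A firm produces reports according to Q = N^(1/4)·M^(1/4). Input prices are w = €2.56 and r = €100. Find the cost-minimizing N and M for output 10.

Cost minimization requires the marginal rate of technical substitution to equal the input-price ratio: MP_N/MP_M = w/r.
Here MP_N/MP_M = (1/4)·(M/N)/(1/4) = (M/N). Setting this equal to 2.56/100 = 0.0256 gives M = 0.0256N.
Substituting into Q = 10: N^(1/4)·(0.0256N)^(1/4) = 10.
Solving, N = 625 and M = 16.

N* = 625, M* = 16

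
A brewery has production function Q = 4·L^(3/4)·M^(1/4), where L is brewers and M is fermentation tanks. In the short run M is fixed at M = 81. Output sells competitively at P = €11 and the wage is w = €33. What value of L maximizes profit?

With M = 81, MP_L = (3/4)·4·L^(-1/4)·81^(1/4) = 9·L^(-1/4).
Profit maximization for a price taker requires P·MP_L = w: 11·9·L^(-1/4) = 33.
So L^(-1/4) = 1/3, which gives L = 81.

L* = 81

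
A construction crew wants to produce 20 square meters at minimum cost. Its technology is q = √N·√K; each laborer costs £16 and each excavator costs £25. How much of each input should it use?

Cost minimization requires the marginal rate of technical substitution to equal the input-price ratio: MP_N/MP_K = w/r.
Here MP_N/MP_K = (1/2)·(K/N)/(1/2) = (K/N). Setting this equal to 16/25 = 0.64 gives K = 0.64N.
Substituting into q = 20: N^(1/2)·(0.64N)^(1/2) = 20.
Solving, N = 25 and K = 16.

N* = 25, K* = 16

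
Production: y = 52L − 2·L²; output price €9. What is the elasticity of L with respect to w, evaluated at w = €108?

ε = -0.3

From P·MP_L = w with MP_L = 52 − 4L, labor demand is L(w) = (52 − w/9)/4.
dL/dw = −1/(36) = -1/36.
At w = 108, L = 10, so ε = (dL/dw)·(w/L) = (-1/36)·(108/10) = -0.3.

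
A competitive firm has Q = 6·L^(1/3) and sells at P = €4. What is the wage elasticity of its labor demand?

ε = -1.5

MP_L = (1/3)·6·L^(-2/3), so P·MP_L = w gives 8·L^(-2/3) = w.
Solving, L(w) = (8/w)^(3/2). This is a constant-elasticity form: L ∝ w^(−3/2), so ε = −3/2.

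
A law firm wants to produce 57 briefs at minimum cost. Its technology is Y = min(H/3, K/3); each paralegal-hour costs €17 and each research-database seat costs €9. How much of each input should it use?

H* = 171, K* = 171

With a fixed-proportions technology, the cost-minimizing bundle uses no slack in either input: H/3 = K/3 = Y.
So H = 3·57 = 171 and K = 3·57 = 171.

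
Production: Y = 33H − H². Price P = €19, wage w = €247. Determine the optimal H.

The marginal product of H is MP_H = 33 − 2H.
A price-taking firm hires until the value of the marginal product equals the wage: P·MP_H = w, so 19·(33 − 2H) = 247.
Then 33 − 2H = 13, giving H = 10.

H* = 10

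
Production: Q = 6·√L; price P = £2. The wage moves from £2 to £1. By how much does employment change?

From P·MP_L = w with MP_L = 3·L^(-1/2), the labor demand is L(w) = (6/w)^(2).
At w = 2: L = 9. At w = 1: L = 36.
ΔL = 36 − 9 = 27.

ΔL = 27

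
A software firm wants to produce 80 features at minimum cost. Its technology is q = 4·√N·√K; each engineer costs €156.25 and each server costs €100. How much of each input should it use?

Cost minimization requires the marginal rate of technical substitution to equal the input-price ratio: MP_N/MP_K = w/r.
Here MP_N/MP_K = (1/2)·(K/N)/(1/2) = (K/N). Setting this equal to 156.25/100 = 1.5625 gives K = 1.5625N.
Substituting into q = 80: 4·N^(1/2)·(1.5625N)^(1/2) = 80.
Solving, N = 16 and K = 25.

N* = 16, K* = 25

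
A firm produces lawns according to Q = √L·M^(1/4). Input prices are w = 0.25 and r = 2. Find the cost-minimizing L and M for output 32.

L* = 256, M* = 16

Cost minimization requires the marginal rate of technical substitution to equal the input-price ratio: MP_L/MP_M = w/r.
Here MP_L/MP_M = (1/2)·(M/L)/(1/4) = 2·(M/L). Setting this equal to 0.25/2 = 0.125 gives M = 0.0625L.
Substituting into Q = 32: L^(1/2)·(0.0625L)^(1/4) = 32.
Solving, L = 256 and M = 16.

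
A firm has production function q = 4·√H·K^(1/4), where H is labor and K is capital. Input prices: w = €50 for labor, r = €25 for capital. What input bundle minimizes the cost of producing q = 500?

H* = 625, K* = 625

Cost minimization requires the marginal rate of technical substitution to equal the input-price ratio: MP_H/MP_K = w/r.
Here MP_H/MP_K = (1/2)·(K/H)/(1/4) = 2·(K/H). Setting this equal to 50/25 = 2 gives K = H.
Substituting into q = 500: 4·H^(1/2)·(H)^(1/4) = 500.
Solving, H = 625 and K = 625.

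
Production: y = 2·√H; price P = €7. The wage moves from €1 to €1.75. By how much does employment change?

From P·MP_H = w with MP_H = H^(-1/2), the labor demand is H(w) = (7/w)^(2).
At w = 1: H = 49. At w = 1.75: H = 16.
ΔH = 16 − 49 = -33.

ΔH = -33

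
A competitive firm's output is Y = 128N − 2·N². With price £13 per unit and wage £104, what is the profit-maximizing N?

N* = 30

The marginal product of N is MP_N = 128 − 4N.
A price-taking firm hires until the value of the marginal product equals the wage: P·MP_N = w, so 13·(128 − 4N) = 104.
Then 128 − 4N = 8, giving N = 30.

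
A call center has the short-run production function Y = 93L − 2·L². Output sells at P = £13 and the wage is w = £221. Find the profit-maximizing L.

The marginal product of L is MP_L = 93 − 4L.
A price-taking firm hires until the value of the marginal product equals the wage: P·MP_L = w, so 13·(93 − 4L) = 221.
Then 93 − 4L = 17, giving L = 19.

L* = 19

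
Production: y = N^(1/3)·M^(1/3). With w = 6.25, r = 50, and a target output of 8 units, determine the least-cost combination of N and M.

N* = 64, M* = 8

Cost minimization requires the marginal rate of technical substitution to equal the input-price ratio: MP_N/MP_M = w/r.
Here MP_N/MP_M = (1/3)·(M/N)/(1/3) = (M/N). Setting this equal to 6.25/50 = 0.125 gives M = 0.125N.
Substituting into y = 8: N^(1/3)·(0.125N)^(1/3) = 8.
Solving, N = 64 and M = 8.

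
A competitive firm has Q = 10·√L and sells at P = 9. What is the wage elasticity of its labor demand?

ε = -2

MP_L = (1/2)·10·L^(-1/2), so P·MP_L = w gives 45·L^(-1/2) = w.
Solving, L(w) = (45/w)^(2). This is a constant-elasticity form: L ∝ w^(−2), so ε = −2.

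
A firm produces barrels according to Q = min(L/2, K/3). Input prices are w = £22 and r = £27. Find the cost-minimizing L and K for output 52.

L* = 104, K* = 156

With a fixed-proportions technology, the cost-minimizing bundle uses no slack in either input: L/2 = K/3 = Q.
So L = 2·52 = 104 and K = 3·52 = 156.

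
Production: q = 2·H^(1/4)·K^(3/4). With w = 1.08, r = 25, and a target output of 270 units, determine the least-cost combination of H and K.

H* = 625, K* = 81

Cost minimization requires the marginal rate of technical substitution to equal the input-price ratio: MP_H/MP_K = w/r.
Here MP_H/MP_K = (1/4)·(K/H)/(3/4) = (1/3)·(K/H). Setting this equal to 1.08/25 = 0.0432 gives K = 0.1296H.
Substituting into q = 270: 2·H^(1/4)·(0.1296H)^(3/4) = 270.
Solving, H = 625 and K = 81.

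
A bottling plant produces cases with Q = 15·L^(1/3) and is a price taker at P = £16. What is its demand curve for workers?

MP_L = (1/3)·15·L^(-2/3) = 5·L^(-2/3).
Setting P·MP_L = w: 80·L^(-2/3) = w.
Solving for L: L^(-2/3) = w/80, so L = (80/w)^(3/2).

L(w) = (80/w)^(3/2)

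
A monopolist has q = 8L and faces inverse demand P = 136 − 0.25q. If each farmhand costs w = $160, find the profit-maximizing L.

Marginal revenue from the inverse demand is MR = 136 − 0.5q.
The marginal product is MP_L = 8.
A monopolist hires until marginal revenue product equals the wage: MR·MP_L = w.
(136 − 4L)·8 = 160, so L = 29.

L* = 29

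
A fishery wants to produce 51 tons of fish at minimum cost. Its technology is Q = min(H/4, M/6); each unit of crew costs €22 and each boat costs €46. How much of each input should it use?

With a fixed-proportions technology, the cost-minimizing bundle uses no slack in either input: H/4 = M/6 = Q.
So H = 4·51 = 204 and M = 6·51 = 306.

H* = 204, M* = 306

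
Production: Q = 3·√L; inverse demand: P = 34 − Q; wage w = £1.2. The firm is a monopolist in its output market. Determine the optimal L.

L* = 25

Marginal revenue from the inverse demand is MR = 34 − 2Q.
The marginal product is MP_L = 1.5·L^(-1/2).
A monopolist hires until marginal revenue product equals the wage: MR·MP_L = w.
At L, Q = 3·√L. Substituting and solving: (34 − 6·√L)·1.5·L^(-1/2) = 1.2 gives L = 25.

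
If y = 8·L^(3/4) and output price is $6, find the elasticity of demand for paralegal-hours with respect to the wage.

ε = -4

MP_L = (3/4)·8·L^(-1/4), so P·MP_L = w gives 36·L^(-1/4) = w.
Solving, L(w) = (36/w)^(4). This is a constant-elasticity form: L ∝ w^(−4), so ε = −4.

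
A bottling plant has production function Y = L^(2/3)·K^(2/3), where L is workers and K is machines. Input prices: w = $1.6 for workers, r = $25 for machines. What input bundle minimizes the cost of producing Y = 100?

Cost minimization requires the marginal rate of technical substitution to equal the input-price ratio: MP_L/MP_K = w/r.
Here MP_L/MP_K = (2/3)·(K/L)/(2/3) = (K/L). Setting this equal to 1.6/25 = 0.064 gives K = 0.064L.
Substituting into Y = 100: L^(2/3)·(0.064L)^(2/3) = 100.
Solving, L = 125 and K = 8.

L* = 125, K* = 8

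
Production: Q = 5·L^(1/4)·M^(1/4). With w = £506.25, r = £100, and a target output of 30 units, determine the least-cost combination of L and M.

Cost minimization requires the marginal rate of technical substitution to equal the input-price ratio: MP_L/MP_M = w/r.
Here MP_L/MP_M = (1/4)·(M/L)/(1/4) = (M/L). Setting this equal to 506.25/100 = 5.0625 gives M = 5.0625L.
Substituting into Q = 30: 5·L^(1/4)·(5.0625L)^(1/4) = 30.
Solving, L = 16 and M = 81.

L* = 16, M* = 81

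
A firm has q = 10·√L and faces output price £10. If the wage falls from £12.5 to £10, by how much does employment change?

From P·MP_L = w with MP_L = 5·L^(-1/2), the labor demand is L(w) = (50/w)^(2).
At w = 12.5: L = 16. At w = 10: L = 25.
ΔL = 25 − 16 = 9.

ΔL = 9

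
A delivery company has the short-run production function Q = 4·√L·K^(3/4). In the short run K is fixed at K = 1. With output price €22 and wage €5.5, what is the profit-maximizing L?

L* = 64

With K = 1, MP_L = (1/2)·4·L^(-1/2)·1^(3/4) = 2·L^(-1/2).
Profit maximization for a price taker requires P·MP_L = w: 22·2·L^(-1/2) = 5.5.
So L^(-1/2) = 0.125, which gives L = 64.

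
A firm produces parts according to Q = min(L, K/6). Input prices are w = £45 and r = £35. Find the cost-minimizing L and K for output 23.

L* = 23, K* = 138

With a fixed-proportions technology, the cost-minimizing bundle uses no slack in either input: L = K/6 = Q.
So L = 23 and K = 6·23 = 138.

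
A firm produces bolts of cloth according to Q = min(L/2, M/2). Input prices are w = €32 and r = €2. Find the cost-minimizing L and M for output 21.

With a fixed-proportions technology, the cost-minimizing bundle uses no slack in either input: L/2 = M/2 = Q.
So L = 2·21 = 42 and M = 2·21 = 42.

L* = 42, M* = 42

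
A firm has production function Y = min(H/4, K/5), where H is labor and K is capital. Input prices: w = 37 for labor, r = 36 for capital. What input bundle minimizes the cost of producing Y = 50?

With a fixed-proportions technology, the cost-minimizing bundle uses no slack in either input: H/4 = K/5 = Y.
So H = 4·50 = 200 and K = 5·50 = 250.

H* = 200, K* = 250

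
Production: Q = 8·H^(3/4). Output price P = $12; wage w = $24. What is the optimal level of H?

H* = 81

MP_H = (3/4)·8·H^(-1/4) = 6·H^(-1/4).
Profit maximization for a price taker requires P·MP_H = w: 12·6·H^(-1/4) = 24.
So H^(-1/4) = 1/3, which gives H = 81.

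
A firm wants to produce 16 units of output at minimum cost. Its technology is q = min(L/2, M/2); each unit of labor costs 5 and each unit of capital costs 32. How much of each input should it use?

With a fixed-proportions technology, the cost-minimizing bundle uses no slack in either input: L/2 = M/2 = q.
So L = 2·16 = 32 and M = 2·16 = 32.

L* = 32, M* = 32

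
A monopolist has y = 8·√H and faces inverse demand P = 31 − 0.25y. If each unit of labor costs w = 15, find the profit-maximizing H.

H* = 16

Marginal revenue from the inverse demand is MR = 31 − 0.5y.
The marginal product is MP_H = 4·H^(-1/2).
A monopolist hires until marginal revenue product equals the wage: MR·MP_H = w.
At H, y = 8·√H. Substituting and solving: (31 − 4·√H)·4·H^(-1/2) = 15 gives H = 16.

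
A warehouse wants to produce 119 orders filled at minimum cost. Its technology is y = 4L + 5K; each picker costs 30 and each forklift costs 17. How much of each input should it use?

L* = 0, K* = 23.8

The inputs are perfect substitutes, so the firm uses whichever has the lower cost per unit of output.
Cost per unit of output via L is w/4 = 7.5; via K it is r/5 = 3.4. K is cheaper.
Producing y = 119 with K alone: L = 0, K = 23.8.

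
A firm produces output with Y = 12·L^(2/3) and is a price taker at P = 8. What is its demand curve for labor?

L(w) = 262144/w³

MP_L = (2/3)·12·L^(-1/3) = 8·L^(-1/3).
Setting P·MP_L = w: 64·L^(-1/3) = w.
Solving for L: L^(-1/3) = w/64, so L = (64/w)^(3).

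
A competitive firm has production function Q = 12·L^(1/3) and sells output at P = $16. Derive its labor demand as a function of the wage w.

MP_L = (1/3)·12·L^(-2/3) = 4·L^(-2/3).
Setting P·MP_L = w: 64·L^(-2/3) = w.
Solving for L: L^(-2/3) = w/64, so L = (64/w)^(3/2).

L(w) = (64/w)^(3/2)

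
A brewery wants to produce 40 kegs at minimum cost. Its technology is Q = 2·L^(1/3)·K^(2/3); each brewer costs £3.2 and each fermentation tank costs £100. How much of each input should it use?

Cost minimization requires the marginal rate of technical substitution to equal the input-price ratio: MP_L/MP_K = w/r.
Here MP_L/MP_K = (1/3)·(K/L)/(2/3) = 0.5·(K/L). Setting this equal to 3.2/100 = 0.032 gives K = 0.064L.
Substituting into Q = 40: 2·L^(1/3)·(0.064L)^(2/3) = 40.
Solving, L = 125 and K = 8.

L* = 125, K* = 8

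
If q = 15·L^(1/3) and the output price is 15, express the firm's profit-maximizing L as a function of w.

L(w) = (75/w)^(3/2)

MP_L = (1/3)·15·L^(-2/3) = 5·L^(-2/3).
Setting P·MP_L = w: 75·L^(-2/3) = w.
Solving for L: L^(-2/3) = w/75, so L = (75/w)^(3/2).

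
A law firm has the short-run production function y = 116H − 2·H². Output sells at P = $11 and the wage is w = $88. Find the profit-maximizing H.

The marginal product of H is MP_H = 116 − 4H.
A price-taking firm hires until the value of the marginal product equals the wage: P·MP_H = w, so 11·(116 − 4H) = 88.
Then 116 − 4H = 8, giving H = 27.

H* = 27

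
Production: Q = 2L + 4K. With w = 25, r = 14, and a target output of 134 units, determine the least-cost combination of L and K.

The inputs are perfect substitutes, so the firm uses whichever has the lower cost per unit of output.
Cost per unit of output via L is w/2 = 12.5; via K it is r/4 = 3.5. K is cheaper.
Producing Q = 134 with K alone: L = 0, K = 33.5.

L* = 0, K* = 33.5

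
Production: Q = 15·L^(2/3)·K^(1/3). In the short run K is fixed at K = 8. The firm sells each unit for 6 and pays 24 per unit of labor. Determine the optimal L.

With K = 8, MP_L = (2/3)·15·L^(-1/3)·8^(1/3) = 20·L^(-1/3).
Profit maximization for a price taker requires P·MP_L = w: 6·20·L^(-1/3) = 24.
So L^(-1/3) = 0.2, which gives L = 125.

L* = 125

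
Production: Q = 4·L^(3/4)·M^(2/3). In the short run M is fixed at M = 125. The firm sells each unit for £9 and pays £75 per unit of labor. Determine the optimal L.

L* = 6561

With M = 125, MP_L = (3/4)·4·L^(-1/4)·125^(2/3) = 75·L^(-1/4).
Profit maximization for a price taker requires P·MP_L = w: 9·75·L^(-1/4) = 75.
So L^(-1/4) = 1/9, which gives L = 6561.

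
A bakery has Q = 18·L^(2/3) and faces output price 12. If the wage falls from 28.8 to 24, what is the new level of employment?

From P·MP_L = w with MP_L = 12·L^(-1/3), the labor demand is L(w) = (144/w)^(3).
At w = 28.8: L = 125. At w = 24: L = 216.

L* = 216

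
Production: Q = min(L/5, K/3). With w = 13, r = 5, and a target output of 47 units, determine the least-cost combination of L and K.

L* = 235, K* = 141

With a fixed-proportions technology, the cost-minimizing bundle uses no slack in either input: L/5 = K/3 = Q.
So L = 5·47 = 235 and K = 3·47 = 141.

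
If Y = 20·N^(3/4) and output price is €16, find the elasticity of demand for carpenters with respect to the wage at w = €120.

ε = -4

MP_N = (3/4)·20·N^(-1/4), so P·MP_N = w gives 240·N^(-1/4) = w.
Solving, N(w) = (240/w)^(4). This is a constant-elasticity form: N ∝ w^(−4), so ε = −4.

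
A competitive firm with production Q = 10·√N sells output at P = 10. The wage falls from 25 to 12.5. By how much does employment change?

ΔN = 12

From P·MP_N = w with MP_N = 5·N^(-1/2), the labor demand is N(w) = (50/w)^(2).
At w = 25: N = 4. At w = 12.5: N = 16.
ΔN = 16 − 4 = 12.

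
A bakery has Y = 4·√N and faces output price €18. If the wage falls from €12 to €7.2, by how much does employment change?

ΔN = 16

From P·MP_N = w with MP_N = 2·N^(-1/2), the labor demand is N(w) = (36/w)^(2).
At w = 12: N = 9. At w = 7.2: N = 25.
ΔN = 25 − 9 = 16.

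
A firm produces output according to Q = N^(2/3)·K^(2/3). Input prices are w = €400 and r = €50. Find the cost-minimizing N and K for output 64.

Cost minimization requires the marginal rate of technical substitution to equal the input-price ratio: MP_N/MP_K = w/r.
Here MP_N/MP_K = (2/3)·(K/N)/(2/3) = (K/N). Setting this equal to 400/50 = 8 gives K = 8N.
Substituting into Q = 64: N^(2/3)·(8N)^(2/3) = 64.
Solving, N = 8 and K = 64.

N* = 8, K* = 64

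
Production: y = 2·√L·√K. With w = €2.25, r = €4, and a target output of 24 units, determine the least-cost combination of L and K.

L* = 16, K* = 9

Cost minimization requires the marginal rate of technical substitution to equal the input-price ratio: MP_L/MP_K = w/r.
Here MP_L/MP_K = (1/2)·(K/L)/(1/2) = (K/L). Setting this equal to 2.25/4 = 0.5625 gives K = 0.5625L.
Substituting into y = 24: 2·L^(1/2)·(0.5625L)^(1/2) = 24.
Solving, L = 16 and K = 9.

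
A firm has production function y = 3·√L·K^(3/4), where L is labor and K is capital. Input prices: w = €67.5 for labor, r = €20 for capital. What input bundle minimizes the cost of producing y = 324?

L* = 16, K* = 81

Cost minimization requires the marginal rate of technical substitution to equal the input-price ratio: MP_L/MP_K = w/r.
Here MP_L/MP_K = (1/2)·(K/L)/(3/4) = (2/3)·(K/L). Setting this equal to 67.5/20 = 3.375 gives K = 5.0625L.
Substituting into y = 324: 3·L^(1/2)·(5.0625L)^(3/4) = 324.
Solving, L = 16 and K = 81.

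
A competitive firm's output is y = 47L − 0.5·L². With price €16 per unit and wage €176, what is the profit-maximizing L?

The marginal product of L is MP_L = 47 − L.
A price-taking firm hires until the value of the marginal product equals the wage: P·MP_L = w, so 16·(47 − L) = 176.
Then 47 − L = 11, giving L = 36.

L* = 36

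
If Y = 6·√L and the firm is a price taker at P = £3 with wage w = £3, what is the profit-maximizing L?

MP_L = (1/2)·6·L^(-1/2) = 3·L^(-1/2).
Profit maximization for a price taker requires P·MP_L = w: 3·3·L^(-1/2) = 3.
So L^(-1/2) = 1/3, which gives L = 9.

L* = 9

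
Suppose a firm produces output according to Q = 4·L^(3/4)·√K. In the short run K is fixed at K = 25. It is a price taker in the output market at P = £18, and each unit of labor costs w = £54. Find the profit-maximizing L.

With K = 25, MP_L = (3/4)·4·L^(-1/4)·25^(1/2) = 15·L^(-1/4).
Profit maximization for a price taker requires P·MP_L = w: 18·15·L^(-1/4) = 54.
So L^(-1/4) = 0.2, which gives L = 625.

L* = 625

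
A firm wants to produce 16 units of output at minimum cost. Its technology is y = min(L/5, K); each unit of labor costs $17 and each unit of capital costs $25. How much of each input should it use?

With a fixed-proportions technology, the cost-minimizing bundle uses no slack in either input: L/5 = K = y.
So L = 5·16 = 80 and K = 16.

L* = 80, K* = 16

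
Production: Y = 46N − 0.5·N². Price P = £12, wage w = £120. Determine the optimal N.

N* = 36

The marginal product of N is MP_N = 46 − N.
A price-taking firm hires until the value of the marginal product equals the wage: P·MP_N = w, so 12·(46 − N) = 120.
Then 46 − N = 10, giving N = 36.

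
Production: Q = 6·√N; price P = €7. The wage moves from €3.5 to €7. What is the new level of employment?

N* = 9

From P·MP_N = w with MP_N = 3·N^(-1/2), the labor demand is N(w) = (21/w)^(2).
At w = 3.5: N = 36. At w = 7: N = 9.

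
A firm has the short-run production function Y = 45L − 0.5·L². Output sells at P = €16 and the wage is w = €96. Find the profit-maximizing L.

The marginal product of L is MP_L = 45 − L.
A price-taking firm hires until the value of the marginal product equals the wage: P·MP_L = w, so 16·(45 − L) = 96.
Then 45 − L = 6, giving L = 39.

L* = 39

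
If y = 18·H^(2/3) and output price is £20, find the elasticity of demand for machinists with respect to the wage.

MP_H = (2/3)·18·H^(-1/3), so P·MP_H = w gives 240·H^(-1/3) = w.
Solving, H(w) = (240/w)^(3). This is a constant-elasticity form: H ∝ w^(−3), so ε = −3.

ε = -3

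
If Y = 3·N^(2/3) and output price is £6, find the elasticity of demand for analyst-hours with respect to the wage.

MP_N = (2/3)·3·N^(-1/3), so P·MP_N = w gives 12·N^(-1/3) = w.
Solving, N(w) = (12/w)^(3). This is a constant-elasticity form: N ∝ w^(−3), so ε = −3.

ε = -3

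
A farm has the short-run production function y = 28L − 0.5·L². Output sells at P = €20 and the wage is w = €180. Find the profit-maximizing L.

The marginal product of L is MP_L = 28 − L.
A price-taking firm hires until the value of the marginal product equals the wage: P·MP_L = w, so 20·(28 − L) = 180.
Then 28 − L = 9, giving L = 19.

L* = 19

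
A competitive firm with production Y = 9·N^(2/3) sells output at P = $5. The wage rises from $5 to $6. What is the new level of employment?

N* = 125

From P·MP_N = w with MP_N = 6·N^(-1/3), the labor demand is N(w) = (30/w)^(3).
At w = 5: N = 216. At w = 6: N = 125.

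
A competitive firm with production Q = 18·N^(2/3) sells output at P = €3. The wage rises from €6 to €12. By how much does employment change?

ΔN = -189

From P·MP_N = w with MP_N = 12·N^(-1/3), the labor demand is N(w) = (36/w)^(3).
At w = 6: N = 216. At w = 12: N = 27.
ΔN = 27 − 216 = -189.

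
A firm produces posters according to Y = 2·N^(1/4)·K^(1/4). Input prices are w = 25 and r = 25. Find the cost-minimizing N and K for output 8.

N* = 16, K* = 16

Cost minimization requires the marginal rate of technical substitution to equal the input-price ratio: MP_N/MP_K = w/r.
Here MP_N/MP_K = (1/4)·(K/N)/(1/4) = (K/N). Setting this equal to 25/25 = 1 gives K = N.
Substituting into Y = 8: 2·N^(1/4)·(N)^(1/4) = 8.
Solving, N = 16 and K = 16.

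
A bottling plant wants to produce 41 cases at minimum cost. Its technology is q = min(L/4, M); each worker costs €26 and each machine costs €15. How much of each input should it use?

With a fixed-proportions technology, the cost-minimizing bundle uses no slack in either input: L/4 = M = q.
So L = 4·41 = 164 and M = 41.

L* = 164, M* = 41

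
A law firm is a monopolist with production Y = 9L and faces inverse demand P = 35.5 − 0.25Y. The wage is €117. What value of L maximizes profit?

Marginal revenue from the inverse demand is MR = 35.5 − 0.5Y.
The marginal product is MP_L = 9.
A monopolist hires until marginal revenue product equals the wage: MR·MP_L = w.
(35.5 − 4.5L)·9 = 117, so L = 5.

L* = 5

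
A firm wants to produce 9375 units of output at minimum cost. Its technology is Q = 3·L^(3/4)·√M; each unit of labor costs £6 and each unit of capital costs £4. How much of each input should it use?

L* = 625, M* = 625

Cost minimization requires the marginal rate of technical substitution to equal the input-price ratio: MP_L/MP_M = w/r.
Here MP_L/MP_M = (3/4)·(M/L)/(1/2) = 1.5·(M/L). Setting this equal to 6/4 = 1.5 gives M = L.
Substituting into Q = 9375: 3·L^(3/4)·(L)^(1/2) = 9375.
Solving, L = 625 and M = 625.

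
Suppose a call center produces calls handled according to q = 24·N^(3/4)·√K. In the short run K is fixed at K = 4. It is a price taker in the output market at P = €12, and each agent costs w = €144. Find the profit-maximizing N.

With K = 4, MP_N = (3/4)·24·N^(-1/4)·4^(1/2) = 36·N^(-1/4).
Profit maximization for a price taker requires P·MP_N = w: 12·36·N^(-1/4) = 144.
So N^(-1/4) = 1/3, which gives N = 81.

N* = 81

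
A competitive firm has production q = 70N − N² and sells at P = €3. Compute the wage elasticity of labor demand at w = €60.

ε = -0.4

From P·MP_N = w with MP_N = 70 − 2N, labor demand is N(w) = (70 − w/3)/2.
dN/dw = −1/(6) = -1/6.
At w = 60, N = 25, so ε = (dN/dw)·(w/N) = (-1/6)·(60/25) = -0.4.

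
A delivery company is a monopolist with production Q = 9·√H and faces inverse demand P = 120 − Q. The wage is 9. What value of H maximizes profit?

Marginal revenue from the inverse demand is MR = 120 − 2Q.
The marginal product is MP_H = 4.5·H^(-1/2).
A monopolist hires until marginal revenue product equals the wage: MR·MP_H = w.
At H, Q = 9·√H. Substituting and solving: (120 − 18·√H)·4.5·H^(-1/2) = 9 gives H = 36.

H* = 36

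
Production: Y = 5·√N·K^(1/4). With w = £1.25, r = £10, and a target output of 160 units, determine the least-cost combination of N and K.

Cost minimization requires the marginal rate of technical substitution to equal the input-price ratio: MP_N/MP_K = w/r.
Here MP_N/MP_K = (1/2)·(K/N)/(1/4) = 2·(K/N). Setting this equal to 1.25/10 = 0.125 gives K = 0.0625N.
Substituting into Y = 160: 5·N^(1/2)·(0.0625N)^(1/4) = 160.
Solving, N = 256 and K = 16.

N* = 256, K* = 16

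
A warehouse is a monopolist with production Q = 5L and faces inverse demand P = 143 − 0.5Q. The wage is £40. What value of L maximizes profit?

Marginal revenue from the inverse demand is MR = 143 − Q.
The marginal product is MP_L = 5.
A monopolist hires until marginal revenue product equals the wage: MR·MP_L = w.
(143 − 5L)·5 = 40, so L = 27.

L* = 27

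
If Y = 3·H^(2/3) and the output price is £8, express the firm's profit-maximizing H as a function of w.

H(w) = 4096/w³

MP_H = (2/3)·3·H^(-1/3) = 2·H^(-1/3).
Setting P·MP_H = w: 16·H^(-1/3) = w.
Solving for H: H^(-1/3) = w/16, so H = (16/w)^(3).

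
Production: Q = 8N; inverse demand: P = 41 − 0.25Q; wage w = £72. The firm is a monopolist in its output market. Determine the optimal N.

N* = 8

Marginal revenue from the inverse demand is MR = 41 − 0.5Q.
The marginal product is MP_N = 8.
A monopolist hires until marginal revenue product equals the wage: MR·MP_N = w.
(41 − 4N)·8 = 72, so N = 8.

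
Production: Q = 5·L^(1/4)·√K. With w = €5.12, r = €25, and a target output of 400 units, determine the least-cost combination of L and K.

L* = 625, K* = 256

Cost minimization requires the marginal rate of technical substitution to equal the input-price ratio: MP_L/MP_K = w/r.
Here MP_L/MP_K = (1/4)·(K/L)/(1/2) = 0.5·(K/L). Setting this equal to 5.12/25 = 0.2048 gives K = 0.4096L.
Substituting into Q = 400: 5·L^(1/4)·(0.4096L)^(1/2) = 400.
Solving, L = 625 and K = 256.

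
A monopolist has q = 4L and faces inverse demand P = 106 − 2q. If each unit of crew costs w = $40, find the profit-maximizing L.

Marginal revenue from the inverse demand is MR = 106 − 4q.
The marginal product is MP_L = 4.
A monopolist hires until marginal revenue product equals the wage: MR·MP_L = w.
(106 − 16L)·4 = 40, so L = 6.

L* = 6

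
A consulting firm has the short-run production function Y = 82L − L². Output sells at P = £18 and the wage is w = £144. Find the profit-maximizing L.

L* = 37

The marginal product of L is MP_L = 82 − 2L.
A price-taking firm hires until the value of the marginal product equals the wage: P·MP_L = w, so 18·(82 − 2L) = 144.
Then 82 − 2L = 8, giving L = 37.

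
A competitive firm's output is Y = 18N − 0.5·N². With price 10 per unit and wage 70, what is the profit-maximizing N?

N* = 11

The marginal product of N is MP_N = 18 − N.
A price-taking firm hires until the value of the marginal product equals the wage: P·MP_N = w, so 10·(18 − N) = 70.
Then 18 − N = 7, giving N = 11.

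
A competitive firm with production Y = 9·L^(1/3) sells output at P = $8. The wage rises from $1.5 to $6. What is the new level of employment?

L* = 8

From P·MP_L = w with MP_L = 3·L^(-2/3), the labor demand is L(w) = (24/w)^(3/2).
At w = 1.5: L = 64. At w = 6: L = 8.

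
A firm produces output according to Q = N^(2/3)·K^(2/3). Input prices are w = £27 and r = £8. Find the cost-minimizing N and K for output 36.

Cost minimization requires the marginal rate of technical substitution to equal the input-price ratio: MP_N/MP_K = w/r.
Here MP_N/MP_K = (2/3)·(K/N)/(2/3) = (K/N). Setting this equal to 27/8 = 3.375 gives K = 3.375N.
Substituting into Q = 36: N^(2/3)·(3.375N)^(2/3) = 36.
Solving, N = 8 and K = 27.

N* = 8, K* = 27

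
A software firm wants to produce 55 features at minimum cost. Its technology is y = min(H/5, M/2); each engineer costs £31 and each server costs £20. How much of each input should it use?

With a fixed-proportions technology, the cost-minimizing bundle uses no slack in either input: H/5 = M/2 = y.
So H = 5·55 = 275 and M = 2·55 = 110.

H* = 275, M* = 110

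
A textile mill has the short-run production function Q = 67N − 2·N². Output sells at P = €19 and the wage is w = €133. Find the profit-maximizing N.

The marginal product of N is MP_N = 67 − 4N.
A price-taking firm hires until the value of the marginal product equals the wage: P·MP_N = w, so 19·(67 − 4N) = 133.
Then 67 − 4N = 7, giving N = 15.

N* = 15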